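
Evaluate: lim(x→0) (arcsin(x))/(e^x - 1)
This is a 0/0 indeterminate form.

Apply L'Hôpital's rule: differentiate numerator and denominator separately.
  f(x) = asin(x)   ⇒   f'(x) = 1/sqrt(1 - x^2)
  g(x) = e^(x) - 1   ⇒   g'(x) = e^(x)
  lim(x→0) f'(x)/g'(x) = lim(x→0) (1/sqrt(1 - x^2))/(e^(x))
  = 1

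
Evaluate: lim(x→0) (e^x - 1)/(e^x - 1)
This is a 0/0 indeterminate form.

Apply L'Hôpital's rule: differentiate numerator and denominator separately.
  f(x) = e^(x) - 1   ⇒   f'(x) = e^(x)
  g(x) = e^(x) - 1   ⇒   g'(x) = e^(x)
  lim(x→0) f'(x)/g'(x) = lim(x→0) (e^(x))/(e^(x))
  = 1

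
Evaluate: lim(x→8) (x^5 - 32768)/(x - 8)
This is a standard limit.

Factor or rationalize the expression:
  lim(x→8) (x^5 - 32768)/(x - 8) = 20480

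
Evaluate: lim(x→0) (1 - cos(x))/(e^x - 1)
This is a 0/0 indeterminate form.

Apply L'Hôpital's rule: differentiate numerator and denominator separately.
  f(x) = 1 - cos(x)   ⇒   f'(x) = sin(x)
  g(x) = e^(x) - 1   ⇒   g'(x) = e^(x)
  lim(x→0) f'(x)/g'(x) = lim(x→0) (sin(x))/(e^(x))
  = 0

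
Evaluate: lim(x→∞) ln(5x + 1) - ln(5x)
This is an ∞-∞ indeterminate form.

Combine fractions or rationalize to convert ∞-∞ to 0/0 form:
  lim(x→∞) ln(5x + 1) - ln(5x) = 0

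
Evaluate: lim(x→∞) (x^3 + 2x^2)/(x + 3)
This is an ∞/∞ indeterminate form.

Apply L'Hôpital's rule: differentiate numerator and denominator separately.
  f(x) = x^3 + 2·x^2   ⇒   f'(x) = 3·x^2 + 4·x
  g(x) = x + 3   ⇒   g'(x) = 1
  lim(x→∞) f'(x)/g'(x) = lim(x→∞) (3·x^2 + 4·x)/(1)
  = ∞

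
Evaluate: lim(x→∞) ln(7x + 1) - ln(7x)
This is an ∞-∞ indeterminate form.

Combine fractions or rationalize to convert ∞-∞ to 0/0 form:
  lim(x→∞) ln(7x + 1) - ln(7x) = 0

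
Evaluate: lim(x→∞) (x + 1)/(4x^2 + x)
This is an ∞/∞ indeterminate form.

Apply L'Hôpital's rule: differentiate numerator and denominator separately.
  f(x) = x + 1   ⇒   f'(x) = 1
  g(x) = 4·x^2 + x   ⇒   g'(x) = 8·x + 1
  lim(x→∞) f'(x)/g'(x) = lim(x→∞) (1)/(8·x + 1)
  = 0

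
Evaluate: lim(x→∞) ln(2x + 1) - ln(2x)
This is an ∞-∞ indeterminate form.

Combine fractions or rationalize to convert ∞-∞ to 0/0 form:
  lim(x→∞) ln(2x + 1) - ln(2x) = 0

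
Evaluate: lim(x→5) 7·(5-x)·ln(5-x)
This is a 0·∞ indeterminate form.

Rewrite 0·∞ as a quotient (0/0 or ∞/∞ form), then apply L'Hôpital's rule:
  lim(x→5) 7·(5-x)·ln(5-x) = 0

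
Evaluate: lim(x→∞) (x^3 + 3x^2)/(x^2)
This is an ∞/∞ indeterminate form.

Apply L'Hôpital's rule: differentiate numerator and denominator separately.
  f(x) = x^3 + 3·x^2   ⇒   f'(x) = 3·x^2 + 6·x
  g(x) = x^2   ⇒   g'(x) = 2·x
  lim(x→∞) f'(x)/g'(x) = lim(x→∞) (3·x^2 + 6·x)/(2·x)
  = ∞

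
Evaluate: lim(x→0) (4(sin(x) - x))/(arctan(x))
This is a 0/0 indeterminate form.

Apply L'Hôpital's rule: differentiate numerator and denominator separately.
  f(x) = -4·x + 4·sin(x)   ⇒   f'(x) = 4·cos(x) - 4
  g(x) = atan(x)   ⇒   g'(x) = 1/(x^2 + 1)
  lim(x→0) f'(x)/g'(x) = lim(x→0) (4·cos(x) - 4)/(1/(x^2 + 1))
  = 0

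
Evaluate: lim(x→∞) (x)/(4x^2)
This is an ∞/∞ indeterminate form.

Apply L'Hôpital's rule: differentiate numerator and denominator separately.
  f(x) = x   ⇒   f'(x) = 1
  g(x) = 4·x^2   ⇒   g'(x) = 8·x
  lim(x→∞) f'(x)/g'(x) = lim(x→∞) (1)/(8·x)
  = 0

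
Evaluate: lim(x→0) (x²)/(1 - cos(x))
This is a 0/0 indeterminate form.

Apply L'Hôpital's rule: differentiate numerator and denominator separately.
  f(x) = x^2   ⇒   f'(x) = 2·x
  g(x) = 1 - cos(x)   ⇒   g'(x) = sin(x)
  lim(x→0) f'(x)/g'(x) = lim(x→0) (2·x)/(sin(x))
  = 2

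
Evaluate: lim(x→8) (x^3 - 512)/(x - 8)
This is a standard limit.

Factor or rationalize the expression:
  lim(x→8) (x^3 - 512)/(x - 8) = 192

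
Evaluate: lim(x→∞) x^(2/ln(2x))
This is an exponential indeterminate form.

For exponential indeterminate forms, take the natural log:
  Let L = lim(x→∞) x^(2/ln(2x))
  Then ln(L) = lim(x→∞) [exponent × ln(base)]
  Evaluate using L'Hôpital or standard limits, then exponentiate.
  L = e²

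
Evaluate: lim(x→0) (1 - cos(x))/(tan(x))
This is a 0/0 indeterminate form.

Apply L'Hôpital's rule: differentiate numerator and denominator separately.
  f(x) = 1 - cos(x)   ⇒   f'(x) = sin(x)
  g(x) = tan(x)   ⇒   g'(x) = tan(x)^2 + 1
  lim(x→0) f'(x)/g'(x) = lim(x→0) (sin(x))/(tan(x)^2 + 1)
  = 0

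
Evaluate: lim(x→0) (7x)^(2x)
This is an exponential indeterminate form.

For exponential indeterminate forms, take the natural log:
  Let L = lim(x→0) (7x)^(2x)
  Then ln(L) = lim(x→0) [exponent × ln(base)]
  Evaluate using L'Hôpital or standard limits, then exponentiate.
  L = 1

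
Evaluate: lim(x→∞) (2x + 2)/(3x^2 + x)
This is an ∞/∞ indeterminate form.

Apply L'Hôpital's rule: differentiate numerator and denominator separately.
  f(x) = 2·x + 2   ⇒   f'(x) = 2
  g(x) = 3·x^2 + x   ⇒   g'(x) = 6·x + 1
  lim(x→∞) f'(x)/g'(x) = lim(x→∞) (2)/(6·x + 1)
  = 0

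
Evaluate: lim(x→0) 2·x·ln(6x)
This is a 0·∞ indeterminate form.

Rewrite 0·∞ as a quotient (0/0 or ∞/∞ form), then apply L'Hôpital's rule:
  lim(x→0) 2·x·ln(6x) = 0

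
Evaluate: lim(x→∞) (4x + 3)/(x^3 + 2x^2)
This is an ∞/∞ indeterminate form.

Apply L'Hôpital's rule: differentiate numerator and denominator separately.
  f(x) = 4·x + 3   ⇒   f'(x) = 4
  g(x) = x^3 + 2·x^2   ⇒   g'(x) = 3·x^2 + 4·x
  lim(x→∞) f'(x)/g'(x) = lim(x→∞) (4)/(3·x^2 + 4·x)
  = 0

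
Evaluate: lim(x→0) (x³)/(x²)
This is a 0/0 indeterminate form.

Apply L'Hôpital's rule: differentiate numerator and denominator separately.
  f(x) = x^3   ⇒   f'(x) = 3·x^2
  g(x) = x^2   ⇒   g'(x) = 2·x
  lim(x→0) f'(x)/g'(x) = lim(x→0) (3·x^2)/(2·x)
  = 0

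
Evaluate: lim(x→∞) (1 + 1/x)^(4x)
This is an exponential indeterminate form.

For exponential indeterminate forms, take the natural log:
  Let L = lim(x→∞) (1 + 1/x)^(4x)
  Then ln(L) = lim(x→∞) [exponent × ln(base)]
  Evaluate using L'Hôpital or standard limits, then exponentiate.
  L = e^(4)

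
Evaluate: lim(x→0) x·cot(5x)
This is a 0·∞ indeterminate form.

Rewrite 0·∞ as a quotient (0/0 or ∞/∞ form), then apply L'Hôpital's rule:
  lim(x→0) x·cot(5x) = 1/5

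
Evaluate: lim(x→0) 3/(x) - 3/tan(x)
This is an ∞-∞ indeterminate form.

Combine fractions or rationalize to convert ∞-∞ to 0/0 form:
  lim(x→0) 3/(x) - 3/tan(x) = 0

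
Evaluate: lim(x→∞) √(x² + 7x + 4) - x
This is an ∞-∞ indeterminate form.

Combine fractions or rationalize to convert ∞-∞ to 0/0 form:
  lim(x→∞) √(x² + 7x + 4) - x = 7/2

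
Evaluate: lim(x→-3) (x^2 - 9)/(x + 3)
This is a standard limit.

Factor or rationalize the expression:
  lim(x→-3) (x^2 - 9)/(x + 3) = -6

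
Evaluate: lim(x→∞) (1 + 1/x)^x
This is an exponential indeterminate form.

For exponential indeterminate forms, take the natural log:
  Let L = lim(x→∞) (1 + 1/x)^x
  Then ln(L) = lim(x→∞) [exponent × ln(base)]
  Evaluate using L'Hôpital or standard limits, then exponentiate.
  L = e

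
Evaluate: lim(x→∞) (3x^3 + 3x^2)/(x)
This is an ∞/∞ indeterminate form.

Apply L'Hôpital's rule: differentiate numerator and denominator separately.
  f(x) = 3·x^3 + 3·x^2   ⇒   f'(x) = 9·x^2 + 6·x
  g(x) = x   ⇒   g'(x) = 1
  lim(x→∞) f'(x)/g'(x) = lim(x→∞) (9·x^2 + 6·x)/(1)
  = ∞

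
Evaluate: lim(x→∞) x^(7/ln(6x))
This is an exponential indeterminate form.

For exponential indeterminate forms, take the natural log:
  Let L = lim(x→∞) x^(7/ln(6x))
  Then ln(L) = lim(x→∞) [exponent × ln(base)]
  Evaluate using L'Hôpital or standard limits, then exponentiate.
  L = e^(7)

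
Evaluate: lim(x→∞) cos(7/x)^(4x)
This is an exponential indeterminate form.

For exponential indeterminate forms, take the natural log:
  Let L = lim(x→∞) cos(7/x)^(4x)
  Then ln(L) = lim(x→∞) [exponent × ln(base)]
  Evaluate using L'Hôpital or standard limits, then exponentiate.
  L = 1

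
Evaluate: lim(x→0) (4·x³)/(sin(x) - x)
This is a 0/0 indeterminate form.

Apply L'Hôpital's rule: differentiate numerator and denominator separately.
  f(x) = 4·x^3   ⇒   f'(x) = 12·x^2
  g(x) = -x + sin(x)   ⇒   g'(x) = cos(x) - 1
  lim(x→0) f'(x)/g'(x) = lim(x→0) (12·x^2)/(cos(x) - 1)
  = -24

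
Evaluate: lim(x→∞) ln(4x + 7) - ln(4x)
This is an ∞-∞ indeterminate form.

Combine fractions or rationalize to convert ∞-∞ to 0/0 form:
  lim(x→∞) ln(4x + 7) - ln(4x) = 0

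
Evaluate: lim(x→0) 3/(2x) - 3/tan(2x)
This is an ∞-∞ indeterminate form.

Combine fractions or rationalize to convert ∞-∞ to 0/0 form:
  lim(x→0) 3/(2x) - 3/tan(2x) = 0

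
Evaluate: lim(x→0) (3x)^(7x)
This is an exponential indeterminate form.

For exponential indeterminate forms, take the natural log:
  Let L = lim(x→0) (3x)^(7x)
  Then ln(L) = lim(x→0) [exponent × ln(base)]
  Evaluate using L'Hôpital or standard limits, then exponentiate.
  L = 1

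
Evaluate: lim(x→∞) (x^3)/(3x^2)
This is an ∞/∞ indeterminate form.

Apply L'Hôpital's rule: differentiate numerator and denominator separately.
  f(x) = x^3   ⇒   f'(x) = 3·x^2
  g(x) = 3·x^2   ⇒   g'(x) = 6·x
  lim(x→∞) f'(x)/g'(x) = lim(x→∞) (3·x^2)/(6·x)
  = ∞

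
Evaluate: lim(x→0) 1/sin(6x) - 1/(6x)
This is an ∞-∞ indeterminate form.

Combine fractions or rationalize to convert ∞-∞ to 0/0 form:
  lim(x→0) 1/sin(6x) - 1/(6x) = 0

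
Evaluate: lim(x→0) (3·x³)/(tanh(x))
This is a 0/0 indeterminate form.

Apply L'Hôpital's rule: differentiate numerator and denominator separately.
  f(x) = 3·x^3   ⇒   f'(x) = 9·x^2
  g(x) = tanh(x)   ⇒   g'(x) = 1 - tanh(x)^2
  lim(x→0) f'(x)/g'(x) = lim(x→0) (9·x^2)/(1 - tanh(x)^2)
  = 0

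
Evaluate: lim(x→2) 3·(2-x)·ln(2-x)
This is a 0·∞ indeterminate form.

Rewrite 0·∞ as a quotient (0/0 or ∞/∞ form), then apply L'Hôpital's rule:
  lim(x→2) 3·(2-x)·ln(2-x) = 0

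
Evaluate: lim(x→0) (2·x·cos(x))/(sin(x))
This is a 0/0 indeterminate form.

Apply L'Hôpital's rule: differentiate numerator and denominator separately.
  f(x) = 2·x·cos(x)   ⇒   f'(x) = -2·x·sin(x) + 2·cos(x)
  g(x) = sin(x)   ⇒   g'(x) = cos(x)
  lim(x→0) f'(x)/g'(x) = lim(x→0) (-2·x·sin(x) + 2·cos(x))/(cos(x))
  = 2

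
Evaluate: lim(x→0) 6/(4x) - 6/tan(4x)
This is an ∞-∞ indeterminate form.

Combine fractions or rationalize to convert ∞-∞ to 0/0 form:
  lim(x→0) 6/(4x) - 6/tan(4x) = 0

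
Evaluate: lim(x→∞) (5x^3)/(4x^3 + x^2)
This is an ∞/∞ indeterminate form.

Apply L'Hôpital's rule: differentiate numerator and denominator separately.
  f(x) = 5·x^3   ⇒   f'(x) = 15·x^2
  g(x) = 4·x^3 + x^2   ⇒   g'(x) = 12·x^2 + 2·x
  lim(x→∞) f'(x)/g'(x) = lim(x→∞) (15·x^2)/(12·x^2 + 2·x)
  = 5/4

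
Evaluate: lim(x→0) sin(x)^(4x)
This is an exponential indeterminate form.

For exponential indeterminate forms, take the natural log:
  Let L = lim(x→0) sin(x)^(4x)
  Then ln(L) = lim(x→0) [exponent × ln(base)]
  Evaluate using L'Hôpital or standard limits, then exponentiate.
  L = 1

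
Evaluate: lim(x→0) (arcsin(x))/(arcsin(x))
This is a 0/0 indeterminate form.

Apply L'Hôpital's rule: differentiate numerator and denominator separately.
  f(x) = asin(x)   ⇒   f'(x) = 1/sqrt(1 - x^2)
  g(x) = asin(x)   ⇒   g'(x) = 1/sqrt(1 - x^2)
  lim(x→0) f'(x)/g'(x) = lim(x→0) (1/sqrt(1 - x^2))/(1/sqrt(1 - x^2))
  = 1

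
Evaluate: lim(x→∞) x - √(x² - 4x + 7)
This is an ∞-∞ indeterminate form.

Combine fractions or rationalize to convert ∞-∞ to 0/0 form:
  lim(x→∞) x - √(x² - 4x + 7) = 2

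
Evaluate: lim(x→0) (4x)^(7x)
This is an exponential indeterminate form.

For exponential indeterminate forms, take the natural log:
  Let L = lim(x→0) (4x)^(7x)
  Then ln(L) = lim(x→0) [exponent × ln(base)]
  Evaluate using L'Hôpital or standard limits, then exponentiate.
  L = 1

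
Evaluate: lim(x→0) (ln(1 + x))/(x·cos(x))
This is a 0/0 indeterminate form.

Apply L'Hôpital's rule: differentiate numerator and denominator separately.
  f(x) = ln(x + 1)   ⇒   f'(x) = 1/(x + 1)
  g(x) = x·cos(x)   ⇒   g'(x) = -x·sin(x) + cos(x)
  lim(x→0) f'(x)/g'(x) = lim(x→0) (1/(x + 1))/(-x·sin(x) + cos(x))
  = 1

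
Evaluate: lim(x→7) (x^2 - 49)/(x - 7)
This is a standard limit.

Factor or rationalize the expression:
  lim(x→7) (x^2 - 49)/(x - 7) = 14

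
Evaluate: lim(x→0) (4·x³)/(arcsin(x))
This is a 0/0 indeterminate form.

Apply L'Hôpital's rule: differentiate numerator and denominator separately.
  f(x) = 4·x^3   ⇒   f'(x) = 12·x^2
  g(x) = asin(x)   ⇒   g'(x) = 1/sqrt(1 - x^2)
  lim(x→0) f'(x)/g'(x) = lim(x→0) (12·x^2)/(1/sqrt(1 - x^2))
  = 0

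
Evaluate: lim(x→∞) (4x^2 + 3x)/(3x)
This is an ∞/∞ indeterminate form.

Apply L'Hôpital's rule: differentiate numerator and denominator separately.
  f(x) = 4·x^2 + 3·x   ⇒   f'(x) = 8·x + 3
  g(x) = 3·x   ⇒   g'(x) = 3
  lim(x→∞) f'(x)/g'(x) = lim(x→∞) (8·x + 3)/(3)
  = ∞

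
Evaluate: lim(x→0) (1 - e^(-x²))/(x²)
This is a 0/0 indeterminate form.

Apply L'Hôpital's rule: differentiate numerator and denominator separately.
  f(x) = 1 - e^(-x^2)   ⇒   f'(x) = 2·x·e^(-x^2)
  g(x) = x^2   ⇒   g'(x) = 2·x
  lim(x→0) f'(x)/g'(x) = lim(x→0) (2·x·e^(-x^2))/(2·x)
  = 1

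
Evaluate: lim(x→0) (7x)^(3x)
This is an exponential indeterminate form.

For exponential indeterminate forms, take the natural log:
  Let L = lim(x→0) (7x)^(3x)
  Then ln(L) = lim(x→0) [exponent × ln(base)]
  Evaluate using L'Hôpital or standard limits, then exponentiate.
  L = 1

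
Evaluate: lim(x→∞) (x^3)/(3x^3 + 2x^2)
This is an ∞/∞ indeterminate form.

Apply L'Hôpital's rule: differentiate numerator and denominator separately.
  f(x) = x^3   ⇒   f'(x) = 3·x^2
  g(x) = 3·x^3 + 2·x^2   ⇒   g'(x) = 9·x^2 + 4·x
  lim(x→∞) f'(x)/g'(x) = lim(x→∞) (3·x^2)/(9·x^2 + 4·x)
  = 1/3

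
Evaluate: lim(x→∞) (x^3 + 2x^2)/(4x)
This is an ∞/∞ indeterminate form.

Apply L'Hôpital's rule: differentiate numerator and denominator separately.
  f(x) = x^3 + 2·x^2   ⇒   f'(x) = 3·x^2 + 4·x
  g(x) = 4·x   ⇒   g'(x) = 4
  lim(x→∞) f'(x)/g'(x) = lim(x→∞) (3·x^2 + 4·x)/(4)
  = ∞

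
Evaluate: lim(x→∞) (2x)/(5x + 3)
This is an ∞/∞ indeterminate form.

Apply L'Hôpital's rule: differentiate numerator and denominator separately.
  f(x) = 2·x   ⇒   f'(x) = 2
  g(x) = 5·x + 3   ⇒   g'(x) = 5
  lim(x→∞) f'(x)/g'(x) = lim(x→∞) (2)/(5)
  = 2/5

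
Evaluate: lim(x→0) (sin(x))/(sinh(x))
This is a 0/0 indeterminate form.

Apply L'Hôpital's rule: differentiate numerator and denominator separately.
  f(x) = sin(x)   ⇒   f'(x) = cos(x)
  g(x) = sinh(x)   ⇒   g'(x) = cosh(x)
  lim(x→0) f'(x)/g'(x) = lim(x→0) (cos(x))/(cosh(x))
  = 1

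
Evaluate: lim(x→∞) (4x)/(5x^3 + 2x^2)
This is an ∞/∞ indeterminate form.

Apply L'Hôpital's rule: differentiate numerator and denominator separately.
  f(x) = 4·x   ⇒   f'(x) = 4
  g(x) = 5·x^3 + 2·x^2   ⇒   g'(x) = 15·x^2 + 4·x
  lim(x→∞) f'(x)/g'(x) = lim(x→∞) (4)/(15·x^2 + 4·x)
  = 0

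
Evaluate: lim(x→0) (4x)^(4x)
This is an exponential indeterminate form.

For exponential indeterminate forms, take the natural log:
  Let L = lim(x→0) (4x)^(4x)
  Then ln(L) = lim(x→0) [exponent × ln(base)]
  Evaluate using L'Hôpital or standard limits, then exponentiate.
  L = 1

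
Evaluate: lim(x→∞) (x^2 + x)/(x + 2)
This is an ∞/∞ indeterminate form.

Apply L'Hôpital's rule: differentiate numerator and denominator separately.
  f(x) = x^2 + x   ⇒   f'(x) = 2·x + 1
  g(x) = x + 2   ⇒   g'(x) = 1
  lim(x→∞) f'(x)/g'(x) = lim(x→∞) (2·x + 1)/(1)
  = ∞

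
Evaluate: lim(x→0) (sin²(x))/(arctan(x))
This is a 0/0 indeterminate form.

Apply L'Hôpital's rule: differentiate numerator and denominator separately.
  f(x) = sin(x)^2   ⇒   f'(x) = 2·sin(x)·cos(x)
  g(x) = atan(x)   ⇒   g'(x) = 1/(x^2 + 1)
  lim(x→0) f'(x)/g'(x) = lim(x→0) (2·sin(x)·cos(x))/(1/(x^2 + 1))
  = 0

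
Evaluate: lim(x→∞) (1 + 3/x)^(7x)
This is an exponential indeterminate form.

For exponential indeterminate forms, take the natural log:
  Let L = lim(x→∞) (1 + 3/x)^(7x)
  Then ln(L) = lim(x→∞) [exponent × ln(base)]
  Evaluate using L'Hôpital or standard limits, then exponentiate.
  L = e^(21)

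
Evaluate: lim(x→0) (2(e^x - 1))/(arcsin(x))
This is a 0/0 indeterminate form.

Apply L'Hôpital's rule: differentiate numerator and denominator separately.
  f(x) = 2·e^(x) - 2   ⇒   f'(x) = 2·e^(x)
  g(x) = asin(x)   ⇒   g'(x) = 1/sqrt(1 - x^2)
  lim(x→0) f'(x)/g'(x) = lim(x→0) (2·e^(x))/(1/sqrt(1 - x^2))
  = 2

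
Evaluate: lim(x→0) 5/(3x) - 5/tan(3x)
This is an ∞-∞ indeterminate form.

Combine fractions or rationalize to convert ∞-∞ to 0/0 form:
  lim(x→0) 5/(3x) - 5/tan(3x) = 0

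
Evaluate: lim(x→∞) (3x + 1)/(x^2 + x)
This is an ∞/∞ indeterminate form.

Apply L'Hôpital's rule: differentiate numerator and denominator separately.
  f(x) = 3·x + 1   ⇒   f'(x) = 3
  g(x) = x^2 + x   ⇒   g'(x) = 2·x + 1
  lim(x→∞) f'(x)/g'(x) = lim(x→∞) (3)/(2·x + 1)
  = 0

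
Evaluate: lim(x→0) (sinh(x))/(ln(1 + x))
This is a 0/0 indeterminate form.

Apply L'Hôpital's rule: differentiate numerator and denominator separately.
  f(x) = sinh(x)   ⇒   f'(x) = cosh(x)
  g(x) = ln(x + 1)   ⇒   g'(x) = 1/(x + 1)
  lim(x→0) f'(x)/g'(x) = lim(x→0) (cosh(x))/(1/(x + 1))
  = 1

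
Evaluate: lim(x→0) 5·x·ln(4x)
This is a 0·∞ indeterminate form.

Rewrite 0·∞ as a quotient (0/0 or ∞/∞ form), then apply L'Hôpital's rule:
  lim(x→0) 5·x·ln(4x) = 0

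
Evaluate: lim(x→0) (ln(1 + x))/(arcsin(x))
This is a 0/0 indeterminate form.

Apply L'Hôpital's rule: differentiate numerator and denominator separately.
  f(x) = ln(x + 1)   ⇒   f'(x) = 1/(x + 1)
  g(x) = asin(x)   ⇒   g'(x) = 1/sqrt(1 - x^2)
  lim(x→0) f'(x)/g'(x) = lim(x→0) (1/(x + 1))/(1/sqrt(1 - x^2))
  = 1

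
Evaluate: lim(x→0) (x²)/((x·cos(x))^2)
This is a 0/0 indeterminate form.

Apply L'Hôpital's rule: differentiate numerator and denominator separately.
  f(x) = x^2   ⇒   f'(x) = 2·x
  g(x) = x^2·cos(x)^2   ⇒   g'(x) = -2·x^2·sin(x)·cos(x) + 2·x·cos(x)^2
  lim(x→0) f'(x)/g'(x) = lim(x→0) (2·x)/(-2·x^2·sin(x)·cos(x) + 2·x·cos(x)^2)
  = 1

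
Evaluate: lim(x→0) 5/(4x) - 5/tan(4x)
This is an ∞-∞ indeterminate form.

Combine fractions or rationalize to convert ∞-∞ to 0/0 form:
  lim(x→0) 5/(4x) - 5/tan(4x) = 0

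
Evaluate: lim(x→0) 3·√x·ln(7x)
This is a 0·∞ indeterminate form.

Rewrite 0·∞ as a quotient (0/0 or ∞/∞ form), then apply L'Hôpital's rule:
  lim(x→0) 3·√x·ln(7x) = 0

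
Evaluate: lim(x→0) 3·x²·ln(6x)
This is a 0·∞ indeterminate form.

Rewrite 0·∞ as a quotient (0/0 or ∞/∞ form), then apply L'Hôpital's rule:
  lim(x→0) 3·x²·ln(6x) = 0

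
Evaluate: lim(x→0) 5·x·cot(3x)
This is a 0·∞ indeterminate form.

Rewrite 0·∞ as a quotient (0/0 or ∞/∞ form), then apply L'Hôpital's rule:
  lim(x→0) 5·x·cot(3x) = 5/3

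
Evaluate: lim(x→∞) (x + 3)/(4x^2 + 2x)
This is an ∞/∞ indeterminate form.

Apply L'Hôpital's rule: differentiate numerator and denominator separately.
  f(x) = x + 3   ⇒   f'(x) = 1
  g(x) = 4·x^2 + 2·x   ⇒   g'(x) = 8·x + 2
  lim(x→∞) f'(x)/g'(x) = lim(x→∞) (1)/(8·x + 2)
  = 0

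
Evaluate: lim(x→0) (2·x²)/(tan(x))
This is a 0/0 indeterminate form.

Apply L'Hôpital's rule: differentiate numerator and denominator separately.
  f(x) = 2·x^2   ⇒   f'(x) = 4·x
  g(x) = tan(x)   ⇒   g'(x) = tan(x)^2 + 1
  lim(x→0) f'(x)/g'(x) = lim(x→0) (4·x)/(tan(x)^2 + 1)
  = 0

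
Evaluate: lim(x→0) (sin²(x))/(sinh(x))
This is a 0/0 indeterminate form.

Apply L'Hôpital's rule: differentiate numerator and denominator separately.
  f(x) = sin(x)^2   ⇒   f'(x) = 2·sin(x)·cos(x)
  g(x) = sinh(x)   ⇒   g'(x) = cosh(x)
  lim(x→0) f'(x)/g'(x) = lim(x→0) (2·sin(x)·cos(x))/(cosh(x))
  = 0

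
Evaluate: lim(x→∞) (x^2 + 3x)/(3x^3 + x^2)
This is an ∞/∞ indeterminate form.

Apply L'Hôpital's rule: differentiate numerator and denominator separately.
  f(x) = x^2 + 3·x   ⇒   f'(x) = 2·x + 3
  g(x) = 3·x^3 + x^2   ⇒   g'(x) = 9·x^2 + 2·x
  lim(x→∞) f'(x)/g'(x) = lim(x→∞) (2·x + 3)/(9·x^2 + 2·x)
  = 0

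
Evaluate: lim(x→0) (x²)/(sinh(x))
This is a 0/0 indeterminate form.

Apply L'Hôpital's rule: differentiate numerator and denominator separately.
  f(x) = x^2   ⇒   f'(x) = 2·x
  g(x) = sinh(x)   ⇒   g'(x) = cosh(x)
  lim(x→0) f'(x)/g'(x) = lim(x→0) (2·x)/(cosh(x))
  = 0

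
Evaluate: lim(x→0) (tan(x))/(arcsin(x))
This is a 0/0 indeterminate form.

Apply L'Hôpital's rule: differentiate numerator and denominator separately.
  f(x) = tan(x)   ⇒   f'(x) = tan(x)^2 + 1
  g(x) = asin(x)   ⇒   g'(x) = 1/sqrt(1 - x^2)
  lim(x→0) f'(x)/g'(x) = lim(x→0) (tan(x)^2 + 1)/(1/sqrt(1 - x^2))
  = 1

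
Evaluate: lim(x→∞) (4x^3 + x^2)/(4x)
This is an ∞/∞ indeterminate form.

Apply L'Hôpital's rule: differentiate numerator and denominator separately.
  f(x) = 4·x^3 + x^2   ⇒   f'(x) = 12·x^2 + 2·x
  g(x) = 4·x   ⇒   g'(x) = 4
  lim(x→∞) f'(x)/g'(x) = lim(x→∞) (12·x^2 + 2·x)/(4)
  = ∞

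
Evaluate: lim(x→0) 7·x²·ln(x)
This is a 0·∞ indeterminate form.

Rewrite 0·∞ as a quotient (0/0 or ∞/∞ form), then apply L'Hôpital's rule:
  lim(x→0) 7·x²·ln(x) = 0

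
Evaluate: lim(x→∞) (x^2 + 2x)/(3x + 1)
This is an ∞/∞ indeterminate form.

Apply L'Hôpital's rule: differentiate numerator and denominator separately.
  f(x) = x^2 + 2·x   ⇒   f'(x) = 2·x + 2
  g(x) = 3·x + 1   ⇒   g'(x) = 3
  lim(x→∞) f'(x)/g'(x) = lim(x→∞) (2·x + 2)/(3)
  = ∞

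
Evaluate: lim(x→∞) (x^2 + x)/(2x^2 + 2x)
This is an ∞/∞ indeterminate form.

Apply L'Hôpital's rule: differentiate numerator and denominator separately.
  f(x) = x^2 + x   ⇒   f'(x) = 2·x + 1
  g(x) = 2·x^2 + 2·x   ⇒   g'(x) = 4·x + 2
  lim(x→∞) f'(x)/g'(x) = lim(x→∞) (2·x + 1)/(4·x + 2)
  = 1/2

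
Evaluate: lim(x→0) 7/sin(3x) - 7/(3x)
This is an ∞-∞ indeterminate form.

Combine fractions or rationalize to convert ∞-∞ to 0/0 form:
  lim(x→0) 7/sin(3x) - 7/(3x) = 0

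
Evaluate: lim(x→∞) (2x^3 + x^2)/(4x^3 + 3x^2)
This is an ∞/∞ indeterminate form.

Apply L'Hôpital's rule: differentiate numerator and denominator separately.
  f(x) = 2·x^3 + x^2   ⇒   f'(x) = 6·x^2 + 2·x
  g(x) = 4·x^3 + 3·x^2   ⇒   g'(x) = 12·x^2 + 6·x
  lim(x→∞) f'(x)/g'(x) = lim(x→∞) (6·x^2 + 2·x)/(12·x^2 + 6·x)
  = 1/2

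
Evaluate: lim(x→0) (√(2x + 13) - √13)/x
This is a standard limit.

Factor or rationalize the expression:
  lim(x→0) (√(2x + 13) - √13)/x = sqrt(13)/13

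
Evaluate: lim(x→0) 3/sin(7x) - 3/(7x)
This is an ∞-∞ indeterminate form.

Combine fractions or rationalize to convert ∞-∞ to 0/0 form:
  lim(x→0) 3/sin(7x) - 3/(7x) = 0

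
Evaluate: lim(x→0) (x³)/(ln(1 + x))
This is a 0/0 indeterminate form.

Apply L'Hôpital's rule: differentiate numerator and denominator separately.
  f(x) = x^3   ⇒   f'(x) = 3·x^2
  g(x) = ln(x + 1)   ⇒   g'(x) = 1/(x + 1)
  lim(x→0) f'(x)/g'(x) = lim(x→0) (3·x^2)/(1/(x + 1))
  = 0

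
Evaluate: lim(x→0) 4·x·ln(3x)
This is a 0·∞ indeterminate form.

Rewrite 0·∞ as a quotient (0/0 or ∞/∞ form), then apply L'Hôpital's rule:
  lim(x→0) 4·x·ln(3x) = 0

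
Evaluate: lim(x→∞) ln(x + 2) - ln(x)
This is an ∞-∞ indeterminate form.

Combine fractions or rationalize to convert ∞-∞ to 0/0 form:
  lim(x→∞) ln(x + 2) - ln(x) = 0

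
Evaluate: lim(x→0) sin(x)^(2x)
This is an exponential indeterminate form.

For exponential indeterminate forms, take the natural log:
  Let L = lim(x→0) sin(x)^(2x)
  Then ln(L) = lim(x→0) [exponent × ln(base)]
  Evaluate using L'Hôpital or standard limits, then exponentiate.
  L = 1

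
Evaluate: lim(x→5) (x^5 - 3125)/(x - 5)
This is a standard limit.

Factor or rationalize the expression:
  lim(x→5) (x^5 - 3125)/(x - 5) = 3125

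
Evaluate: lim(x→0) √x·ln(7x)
This is a 0·∞ indeterminate form.

Rewrite 0·∞ as a quotient (0/0 or ∞/∞ form), then apply L'Hôpital's rule:
  lim(x→0) √x·ln(7x) = 0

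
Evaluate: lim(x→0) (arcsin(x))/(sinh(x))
This is a 0/0 indeterminate form.

Apply L'Hôpital's rule: differentiate numerator and denominator separately.
  f(x) = asin(x)   ⇒   f'(x) = 1/sqrt(1 - x^2)
  g(x) = sinh(x)   ⇒   g'(x) = cosh(x)
  lim(x→0) f'(x)/g'(x) = lim(x→0) (1/sqrt(1 - x^2))/(cosh(x))
  = 1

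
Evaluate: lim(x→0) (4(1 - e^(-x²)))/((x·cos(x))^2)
This is a 0/0 indeterminate form.

Apply L'Hôpital's rule: differentiate numerator and denominator separately.
  f(x) = 4 - 4·e^(-x^2)   ⇒   f'(x) = 8·x·e^(-x^2)
  g(x) = x^2·cos(x)^2   ⇒   g'(x) = -2·x^2·sin(x)·cos(x) + 2·x·cos(x)^2
  lim(x→0) f'(x)/g'(x) = lim(x→0) (8·x·e^(-x^2))/(-2·x^2·sin(x)·cos(x) + 2·x·cos(x)^2)
  = 4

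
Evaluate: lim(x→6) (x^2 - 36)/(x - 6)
This is a standard limit.

Factor or rationalize the expression:
  lim(x→6) (x^2 - 36)/(x - 6) = 12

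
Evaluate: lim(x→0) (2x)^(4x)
This is an exponential indeterminate form.

For exponential indeterminate forms, take the natural log:
  Let L = lim(x→0) (2x)^(4x)
  Then ln(L) = lim(x→0) [exponent × ln(base)]
  Evaluate using L'Hôpital or standard limits, then exponentiate.
  L = 1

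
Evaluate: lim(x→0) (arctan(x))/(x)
This is a 0/0 indeterminate form.

Apply L'Hôpital's rule: differentiate numerator and denominator separately.
  f(x) = atan(x)   ⇒   f'(x) = 1/(x^2 + 1)
  g(x) = x   ⇒   g'(x) = 1
  lim(x→0) f'(x)/g'(x) = lim(x→0) (1/(x^2 + 1))/(1)
  = 1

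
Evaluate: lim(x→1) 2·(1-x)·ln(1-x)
This is a 0·∞ indeterminate form.

Rewrite 0·∞ as a quotient (0/0 or ∞/∞ form), then apply L'Hôpital's rule:
  lim(x→1) 2·(1-x)·ln(1-x) = 0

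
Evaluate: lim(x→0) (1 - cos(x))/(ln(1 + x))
This is a 0/0 indeterminate form.

Apply L'Hôpital's rule: differentiate numerator and denominator separately.
  f(x) = 1 - cos(x)   ⇒   f'(x) = sin(x)
  g(x) = ln(x + 1)   ⇒   g'(x) = 1/(x + 1)
  lim(x→0) f'(x)/g'(x) = lim(x→0) (sin(x))/(1/(x + 1))
  = 0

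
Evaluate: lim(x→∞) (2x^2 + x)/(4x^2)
This is an ∞/∞ indeterminate form.

Apply L'Hôpital's rule: differentiate numerator and denominator separately.
  f(x) = 2·x^2 + x   ⇒   f'(x) = 4·x + 1
  g(x) = 4·x^2   ⇒   g'(x) = 8·x
  lim(x→∞) f'(x)/g'(x) = lim(x→∞) (4·x + 1)/(8·x)
  = 1/2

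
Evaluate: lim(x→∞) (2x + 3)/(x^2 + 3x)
This is an ∞/∞ indeterminate form.

Apply L'Hôpital's rule: differentiate numerator and denominator separately.
  f(x) = 2·x + 3   ⇒   f'(x) = 2
  g(x) = x^2 + 3·x   ⇒   g'(x) = 2·x + 3
  lim(x→∞) f'(x)/g'(x) = lim(x→∞) (2)/(2·x + 3)
  = 0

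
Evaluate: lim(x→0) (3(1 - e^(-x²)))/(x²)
This is a 0/0 indeterminate form.

Apply L'Hôpital's rule: differentiate numerator and denominator separately.
  f(x) = 3 - 3·e^(-x^2)   ⇒   f'(x) = 6·x·e^(-x^2)
  g(x) = x^2   ⇒   g'(x) = 2·x
  lim(x→0) f'(x)/g'(x) = lim(x→0) (6·x·e^(-x^2))/(2·x)
  = 3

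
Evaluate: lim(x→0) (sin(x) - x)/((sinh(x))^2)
This is a 0/0 indeterminate form.

Apply L'Hôpital's rule: differentiate numerator and denominator separately.
  f(x) = -x + sin(x)   ⇒   f'(x) = cos(x) - 1
  g(x) = sinh(x)^2   ⇒   g'(x) = 2·sinh(x)·cosh(x)
  lim(x→0) f'(x)/g'(x) = lim(x→0) (cos(x) - 1)/(2·sinh(x)·cosh(x))
  = 0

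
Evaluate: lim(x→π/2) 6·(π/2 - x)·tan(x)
This is a 0·∞ indeterminate form.

Rewrite 0·∞ as a quotient (0/0 or ∞/∞ form), then apply L'Hôpital's rule:
  lim(x→π/2) 6·(π/2 - x)·tan(x) = 6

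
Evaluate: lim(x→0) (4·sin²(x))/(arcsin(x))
This is a 0/0 indeterminate form.

Apply L'Hôpital's rule: differentiate numerator and denominator separately.
  f(x) = 4·sin(x)^2   ⇒   f'(x) = 8·sin(x)·cos(x)
  g(x) = asin(x)   ⇒   g'(x) = 1/sqrt(1 - x^2)
  lim(x→0) f'(x)/g'(x) = lim(x→0) (8·sin(x)·cos(x))/(1/sqrt(1 - x^2))
  = 0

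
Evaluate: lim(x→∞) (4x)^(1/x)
This is an exponential indeterminate form.

For exponential indeterminate forms, take the natural log:
  Let L = lim(x→∞) (4x)^(1/x)
  Then ln(L) = lim(x→∞) [exponent × ln(base)]
  Evaluate using L'Hôpital or standard limits, then exponentiate.
  L = 1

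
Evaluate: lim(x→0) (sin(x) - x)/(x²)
This is a 0/0 indeterminate form.

Apply L'Hôpital's rule: differentiate numerator and denominator separately.
  f(x) = -x + sin(x)   ⇒   f'(x) = cos(x) - 1
  g(x) = x^2   ⇒   g'(x) = 2·x
  lim(x→0) f'(x)/g'(x) = lim(x→0) (cos(x) - 1)/(2·x)
  = 0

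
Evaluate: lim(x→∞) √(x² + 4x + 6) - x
This is an ∞-∞ indeterminate form.

Combine fractions or rationalize to convert ∞-∞ to 0/0 form:
  lim(x→∞) √(x² + 4x + 6) - x = 2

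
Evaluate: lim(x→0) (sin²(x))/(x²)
This is a 0/0 indeterminate form.

Apply L'Hôpital's rule: differentiate numerator and denominator separately.
  f(x) = sin(x)^2   ⇒   f'(x) = 2·sin(x)·cos(x)
  g(x) = x^2   ⇒   g'(x) = 2·x
  lim(x→0) f'(x)/g'(x) = lim(x→0) (2·sin(x)·cos(x))/(2·x)
  = 1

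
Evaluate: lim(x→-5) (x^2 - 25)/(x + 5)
This is a standard limit.

Factor or rationalize the expression:
  lim(x→-5) (x^2 - 25)/(x + 5) = -10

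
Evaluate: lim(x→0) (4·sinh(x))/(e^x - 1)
This is a 0/0 indeterminate form.

Apply L'Hôpital's rule: differentiate numerator and denominator separately.
  f(x) = 4·sinh(x)   ⇒   f'(x) = 4·cosh(x)
  g(x) = e^(x) - 1   ⇒   g'(x) = e^(x)
  lim(x→0) f'(x)/g'(x) = lim(x→0) (4·cosh(x))/(e^(x))
  = 4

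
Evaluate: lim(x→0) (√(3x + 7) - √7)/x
This is a standard limit.

Factor or rationalize the expression:
  lim(x→0) (√(3x + 7) - √7)/x = 3·sqrt(7)/14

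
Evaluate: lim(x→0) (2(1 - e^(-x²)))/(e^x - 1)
This is a 0/0 indeterminate form.

Apply L'Hôpital's rule: differentiate numerator and denominator separately.
  f(x) = 2 - 2·e^(-x^2)   ⇒   f'(x) = 4·x·e^(-x^2)
  g(x) = e^(x) - 1   ⇒   g'(x) = e^(x)
  lim(x→0) f'(x)/g'(x) = lim(x→0) (4·x·e^(-x^2))/(e^(x))
  = 0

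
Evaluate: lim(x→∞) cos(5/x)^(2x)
This is an exponential indeterminate form.

For exponential indeterminate forms, take the natural log:
  Let L = lim(x→∞) cos(5/x)^(2x)
  Then ln(L) = lim(x→∞) [exponent × ln(base)]
  Evaluate using L'Hôpital or standard limits, then exponentiate.
  L = 1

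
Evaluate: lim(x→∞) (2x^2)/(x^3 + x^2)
This is an ∞/∞ indeterminate form.

Apply L'Hôpital's rule: differentiate numerator and denominator separately.
  f(x) = 2·x^2   ⇒   f'(x) = 4·x
  g(x) = x^3 + x^2   ⇒   g'(x) = 3·x^2 + 2·x
  lim(x→∞) f'(x)/g'(x) = lim(x→∞) (4·x)/(3·x^2 + 2·x)
  = 0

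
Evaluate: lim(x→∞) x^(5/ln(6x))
This is an exponential indeterminate form.

For exponential indeterminate forms, take the natural log:
  Let L = lim(x→∞) x^(5/ln(6x))
  Then ln(L) = lim(x→∞) [exponent × ln(base)]
  Evaluate using L'Hôpital or standard limits, then exponentiate.
  L = e^(5)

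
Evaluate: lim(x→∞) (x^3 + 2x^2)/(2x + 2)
This is an ∞/∞ indeterminate form.

Apply L'Hôpital's rule: differentiate numerator and denominator separately.
  f(x) = x^3 + 2·x^2   ⇒   f'(x) = 3·x^2 + 4·x
  g(x) = 2·x + 2   ⇒   g'(x) = 2
  lim(x→∞) f'(x)/g'(x) = lim(x→∞) (3·x^2 + 4·x)/(2)
  = ∞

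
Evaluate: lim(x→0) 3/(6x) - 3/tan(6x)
This is an ∞-∞ indeterminate form.

Combine fractions or rationalize to convert ∞-∞ to 0/0 form:
  lim(x→0) 3/(6x) - 3/tan(6x) = 0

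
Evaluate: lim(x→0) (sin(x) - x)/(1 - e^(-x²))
This is a 0/0 indeterminate form.

Apply L'Hôpital's rule: differentiate numerator and denominator separately.
  f(x) = -x + sin(x)   ⇒   f'(x) = cos(x) - 1
  g(x) = 1 - e^(-x^2)   ⇒   g'(x) = 2·x·e^(-x^2)
  lim(x→0) f'(x)/g'(x) = lim(x→0) (cos(x) - 1)/(2·x·e^(-x^2))
  = 0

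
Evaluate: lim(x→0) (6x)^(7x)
This is an exponential indeterminate form.

For exponential indeterminate forms, take the natural log:
  Let L = lim(x→0) (6x)^(7x)
  Then ln(L) = lim(x→0) [exponent × ln(base)]
  Evaluate using L'Hôpital or standard limits, then exponentiate.
  L = 1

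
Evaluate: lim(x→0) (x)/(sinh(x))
This is a 0/0 indeterminate form.

Apply L'Hôpital's rule: differentiate numerator and denominator separately.
  f(x) = x   ⇒   f'(x) = 1
  g(x) = sinh(x)   ⇒   g'(x) = cosh(x)
  lim(x→0) f'(x)/g'(x) = lim(x→0) (1)/(cosh(x))
  = 1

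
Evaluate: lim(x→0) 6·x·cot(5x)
This is a 0·∞ indeterminate form.

Rewrite 0·∞ as a quotient (0/0 or ∞/∞ form), then apply L'Hôpital's rule:
  lim(x→0) 6·x·cot(5x) = 6/5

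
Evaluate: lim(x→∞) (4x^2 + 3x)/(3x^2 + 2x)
This is an ∞/∞ indeterminate form.

Apply L'Hôpital's rule: differentiate numerator and denominator separately.
  f(x) = 4·x^2 + 3·x   ⇒   f'(x) = 8·x + 3
  g(x) = 3·x^2 + 2·x   ⇒   g'(x) = 6·x + 2
  lim(x→∞) f'(x)/g'(x) = lim(x→∞) (8·x + 3)/(6·x + 2)
  = 4/3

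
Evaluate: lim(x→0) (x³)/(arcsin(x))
This is a 0/0 indeterminate form.

Apply L'Hôpital's rule: differentiate numerator and denominator separately.
  f(x) = x^3   ⇒   f'(x) = 3·x^2
  g(x) = asin(x)   ⇒   g'(x) = 1/sqrt(1 - x^2)
  lim(x→0) f'(x)/g'(x) = lim(x→0) (3·x^2)/(1/sqrt(1 - x^2))
  = 0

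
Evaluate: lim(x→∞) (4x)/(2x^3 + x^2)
This is an ∞/∞ indeterminate form.

Apply L'Hôpital's rule: differentiate numerator and denominator separately.
  f(x) = 4·x   ⇒   f'(x) = 4
  g(x) = 2·x^3 + x^2   ⇒   g'(x) = 6·x^2 + 2·x
  lim(x→∞) f'(x)/g'(x) = lim(x→∞) (4)/(6·x^2 + 2·x)
  = 0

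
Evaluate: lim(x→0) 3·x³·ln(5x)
This is a 0·∞ indeterminate form.

Rewrite 0·∞ as a quotient (0/0 or ∞/∞ form), then apply L'Hôpital's rule:
  lim(x→0) 3·x³·ln(5x) = 0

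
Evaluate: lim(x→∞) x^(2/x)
This is an exponential indeterminate form.

For exponential indeterminate forms, take the natural log:
  Let L = lim(x→∞) x^(2/x)
  Then ln(L) = lim(x→∞) [exponent × ln(base)]
  Evaluate using L'Hôpital or standard limits, then exponentiate.
  L = 1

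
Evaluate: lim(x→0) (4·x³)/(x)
This is a 0/0 indeterminate form.

Apply L'Hôpital's rule: differentiate numerator and denominator separately.
  f(x) = 4·x^3   ⇒   f'(x) = 12·x^2
  g(x) = x   ⇒   g'(x) = 1
  lim(x→0) f'(x)/g'(x) = lim(x→0) (12·x^2)/(1)
  = 0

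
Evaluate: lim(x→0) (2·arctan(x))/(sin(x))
This is a 0/0 indeterminate form.

Apply L'Hôpital's rule: differentiate numerator and denominator separately.
  f(x) = 2·atan(x)   ⇒   f'(x) = 2/(x^2 + 1)
  g(x) = sin(x)   ⇒   g'(x) = cos(x)
  lim(x→0) f'(x)/g'(x) = lim(x→0) (2/(x^2 + 1))/(cos(x))
  = 2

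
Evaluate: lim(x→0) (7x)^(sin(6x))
This is an exponential indeterminate form.

For exponential indeterminate forms, take the natural log:
  Let L = lim(x→0) (7x)^(sin(6x))
  Then ln(L) = lim(x→0) [exponent × ln(base)]
  Evaluate using L'Hôpital or standard limits, then exponentiate.
  L = 1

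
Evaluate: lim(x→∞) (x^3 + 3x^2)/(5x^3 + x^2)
This is an ∞/∞ indeterminate form.

Apply L'Hôpital's rule: differentiate numerator and denominator separately.
  f(x) = x^3 + 3·x^2   ⇒   f'(x) = 3·x^2 + 6·x
  g(x) = 5·x^3 + x^2   ⇒   g'(x) = 15·x^2 + 2·x
  lim(x→∞) f'(x)/g'(x) = lim(x→∞) (3·x^2 + 6·x)/(15·x^2 + 2·x)
  = 1/5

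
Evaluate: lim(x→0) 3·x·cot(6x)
This is a 0·∞ indeterminate form.

Rewrite 0·∞ as a quotient (0/0 or ∞/∞ form), then apply L'Hôpital's rule:
  lim(x→0) 3·x·cot(6x) = 1/2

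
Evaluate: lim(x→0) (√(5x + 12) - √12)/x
This is a standard limit.

Factor or rationalize the expression:
  lim(x→0) (√(5x + 12) - √12)/x = 5·sqrt(3)/12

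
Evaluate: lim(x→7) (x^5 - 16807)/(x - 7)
This is a standard limit.

Factor or rationalize the expression:
  lim(x→7) (x^5 - 16807)/(x - 7) = 12005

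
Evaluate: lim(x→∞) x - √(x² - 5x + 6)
This is an ∞-∞ indeterminate form.

Combine fractions or rationalize to convert ∞-∞ to 0/0 form:
  lim(x→∞) x - √(x² - 5x + 6) = 5/2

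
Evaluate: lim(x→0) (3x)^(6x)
This is an exponential indeterminate form.

For exponential indeterminate forms, take the natural log:
  Let L = lim(x→0) (3x)^(6x)
  Then ln(L) = lim(x→0) [exponent × ln(base)]
  Evaluate using L'Hôpital or standard limits, then exponentiate.
  L = 1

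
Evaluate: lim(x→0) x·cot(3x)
This is a 0·∞ indeterminate form.

Rewrite 0·∞ as a quotient (0/0 or ∞/∞ form), then apply L'Hôpital's rule:
  lim(x→0) x·cot(3x) = 1/3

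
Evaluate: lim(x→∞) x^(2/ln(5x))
This is an exponential indeterminate form.

For exponential indeterminate forms, take the natural log:
  Let L = lim(x→∞) x^(2/ln(5x))
  Then ln(L) = lim(x→∞) [exponent × ln(base)]
  Evaluate using L'Hôpital or standard limits, then exponentiate.
  L = e²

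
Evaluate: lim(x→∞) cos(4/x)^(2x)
This is an exponential indeterminate form.

For exponential indeterminate forms, take the natural log:
  Let L = lim(x→∞) cos(4/x)^(2x)
  Then ln(L) = lim(x→∞) [exponent × ln(base)]
  Evaluate using L'Hôpital or standard limits, then exponentiate.
  L = 1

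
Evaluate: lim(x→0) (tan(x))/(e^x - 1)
This is a 0/0 indeterminate form.

Apply L'Hôpital's rule: differentiate numerator and denominator separately.
  f(x) = tan(x)   ⇒   f'(x) = tan(x)^2 + 1
  g(x) = e^(x) - 1   ⇒   g'(x) = e^(x)
  lim(x→0) f'(x)/g'(x) = lim(x→0) (tan(x)^2 + 1)/(e^(x))
  = 1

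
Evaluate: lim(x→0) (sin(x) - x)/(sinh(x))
This is a 0/0 indeterminate form.

Apply L'Hôpital's rule: differentiate numerator and denominator separately.
  f(x) = -x + sin(x)   ⇒   f'(x) = cos(x) - 1
  g(x) = sinh(x)   ⇒   g'(x) = cosh(x)
  lim(x→0) f'(x)/g'(x) = lim(x→0) (cos(x) - 1)/(cosh(x))
  = 0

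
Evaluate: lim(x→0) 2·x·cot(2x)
This is a 0·∞ indeterminate form.

Rewrite 0·∞ as a quotient (0/0 or ∞/∞ form), then apply L'Hôpital's rule:
  lim(x→0) 2·x·cot(2x) = 1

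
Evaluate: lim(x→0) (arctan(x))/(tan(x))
This is a 0/0 indeterminate form.

Apply L'Hôpital's rule: differentiate numerator and denominator separately.
  f(x) = atan(x)   ⇒   f'(x) = 1/(x^2 + 1)
  g(x) = tan(x)   ⇒   g'(x) = tan(x)^2 + 1
  lim(x→0) f'(x)/g'(x) = lim(x→0) (1/(x^2 + 1))/(tan(x)^2 + 1)
  = 1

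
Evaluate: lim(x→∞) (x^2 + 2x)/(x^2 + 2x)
This is an ∞/∞ indeterminate form.

Apply L'Hôpital's rule: differentiate numerator and denominator separately.
  f(x) = x^2 + 2·x   ⇒   f'(x) = 2·x + 2
  g(x) = x^2 + 2·x   ⇒   g'(x) = 2·x + 2
  lim(x→∞) f'(x)/g'(x) = lim(x→∞) (2·x + 2)/(2·x + 2)
  = 1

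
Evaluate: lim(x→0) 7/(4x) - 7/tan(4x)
This is an ∞-∞ indeterminate form.

Combine fractions or rationalize to convert ∞-∞ to 0/0 form:
  lim(x→0) 7/(4x) - 7/tan(4x) = 0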